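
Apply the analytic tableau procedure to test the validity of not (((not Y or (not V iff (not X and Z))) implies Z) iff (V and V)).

Assume the negation and expand:
Initial set: {not not (((not Y or (not V iff (not X and Z))) implies Z) iff (V and V))}.
not not (((not Y or (not V iff (not X and Z))) implies Z) iff (V and V)): β-rule — branch into ((not Y or (not V iff (not X and Z))) implies Z), (V and V)  //  not ((not Y or (not V iff (not X and Z))) implies Z), not (V and V).
  branch 1 (add ((not Y or (not V iff (not X and Z))) implies Z), (V and V)):
    (V and V): α-rule — add V, V.
    ((not Y or (not V iff (not X and Z))) implies Z): β-rule — branch into not (not Y or (not V iff (not X and Z)))  //  Z.
      branch 1.1 (add not (not Y or (not V iff (not X and Z)))):
        not (not Y or (not V iff (not X and Z))): α-rule — add not not Y, not (not V iff (not X and Z)).
        not (not V iff (not X and Z)): β-rule — branch into not V, not (not X and Z)  //  not not V, (not X and Z).
          branch 1.1.1 (add not V, not (not X and Z)):
            × closes — contains both V and not V.
          branch 1.1.2 (add not not V, (not X and Z)):
            (not X and Z): α-rule — add not X, Z.
            ○ open, literals {V=true, X=false, Y=true, Z=true}.
      branch 1.2 (add Z):
        ○ open, literals {V=true, Z=true}.
  branch 2 (add not ((not Y or (not V iff (not X and Z))) implies Z), not (V and V)):
    not ((not Y or (not V iff (not X and Z))) implies Z): α-rule — add (not Y or (not V iff (not X and Z))), not Z.
    not (V and V): β-rule — branch into not V  //  not V.
      branch 2.1 (add not V):
        (not Y or (not V iff (not X and Z))): β-rule — branch into not Y  //  (not V iff (not X and Z)).
          branch 2.1.1 (add not Y):
            ○ open, literals {V=false, Y=false, Z=false}.
          branch 2.1.2 (add (not V iff (not X and Z))):
            (not V iff (not X and Z)): β-rule — branch into not V, (not X and Z)  //  not not V, not (not X and Z).
              branch 2.1.2.1 (add not V, (not X and Z)):
                (not X and Z): α-rule — add not X, Z.
                × closes — contains both Z and not Z.
              branch 2.1.2.2 (add not not V, not (not X and Z)):
                × closes — contains both V and not V.
      branch 2.2 (add not V):
        (not Y or (not V iff (not X and Z))): β-rule — branch into not Y  //  (not V iff (not X and Z)).
          branch 2.2.1 (add not Y):
            ○ open, literals {V=false, Y=false, Z=false}.
          branch 2.2.2 (add (not V iff (not X and Z))):
            (not V iff (not X and Z)): β-rule — branch into not V, (not X and Z)  //  not not V, not (not X and Z).
              branch 2.2.2.1 (add not V, (not X and Z)):
                (not X and Z): α-rule — add not X, Z.
                × closes — contains both Z and not Z.
              branch 2.2.2.2 (add not not V, not (not X and Z)):
                × closes — contains both V and not V.
5 branches closed, 4 open.
An open branch gives a countermodel: V=true, X=false, Y=true, Z=true (unmentioned atoms arbitrary); under it the original formula is false.

Not valid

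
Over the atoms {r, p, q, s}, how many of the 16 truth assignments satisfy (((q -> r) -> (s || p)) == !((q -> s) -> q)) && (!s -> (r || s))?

Initial set: {((((q -> r) -> (s || p)) == !((q -> s) -> q)) && (!s -> (r || s)))}.
((((q -> r) -> (s || p)) == !((q -> s) -> q)) && (!s -> (r || s))): α-rule — add (((q -> r) -> (s || p)) == !((q -> s) -> q)), (!s -> (r || s)).
(((q -> r) -> (s || p)) == !((q -> s) -> q)): β-rule — branch into ((q -> r) -> (s || p)), !((q -> s) -> q)  //  !((q -> r) -> (s || p)), !!((q -> s) -> q).
  branch 1 (add ((q -> r) -> (s || p)), !((q -> s) -> q)):
    !((q -> s) -> q): α-rule — add (q -> s), !q.
    (!s -> (r || s)): β-rule — branch into !!s  //  (r || s).
      branch 1.1 (add !!s):
        ((q -> r) -> (s || p)): β-rule — branch into !(q -> r)  //  (s || p).
          branch 1.1.1 (add !(q -> r)):
            !(q -> r): α-rule — add q, !r.
            × closes — contains both q and !q.
          branch 1.1.2 (add (s || p)):
            (q -> s): β-rule — branch into !q  //  s.
              branch 1.1.2.1 (add !q):
                (s || p): β-rule — branch into s  //  p.
                  branch 1.1.2.1.1 (add s):
                    ○ open, literals {q=F, s=T}.
                  branch 1.1.2.1.2 (add p):
                    ○ open, literals {p=T, q=F, s=T}.
              branch 1.1.2.2 (add s):
                (s || p): β-rule — branch into s  //  p.
                  branch 1.1.2.2.1 (add s):
                    ○ open, literals {q=F, s=T}.
                  branch 1.1.2.2.2 (add p):
                    ○ open, literals {p=T, q=F, s=T}.
      branch 1.2 (add (r || s)):
        ((q -> r) -> (s || p)): β-rule — branch into !(q -> r)  //  (s || p).
          branch 1.2.1 (add !(q -> r)):
            !(q -> r): α-rule — add q, !r.
            × closes — contains both q and !q.
          branch 1.2.2 (add (s || p)):
            (q -> s): β-rule — branch into !q  //  s.
              branch 1.2.2.1 (add !q):
                (r || s): β-rule — branch into r  //  s.
                  branch 1.2.2.1.1 (add r):
                    (s || p): β-rule — branch into s  //  p.
                      branch 1.2.2.1.1.1 (add s):
                        ○ open, literals {q=F, r=T, s=T}.
                      branch 1.2.2.1.1.2 (add p):
                        ○ open, literals {p=T, q=F, r=T}.
                  branch 1.2.2.1.2 (add s):
                    (s || p): β-rule — branch into s  //  p.
                      branch 1.2.2.1.2.1 (add s):
                        ○ open, literals {q=F, s=T}.
                      branch 1.2.2.1.2.2 (add p):
                        ○ open, literals {p=T, q=F, s=T}.
              branch 1.2.2.2 (add s):
                (r || s): β-rule — branch into r  //  s.
                  branch 1.2.2.2.1 (add r):
                    (s || p): β-rule — branch into s  //  p.
                      branch 1.2.2.2.1.1 (add s):
                        ○ open, literals {q=F, r=T, s=T}.
                      branch 1.2.2.2.1.2 (add p):
                        ○ open, literals {p=T, q=F, r=T, s=T}.
                  branch 1.2.2.2.2 (add s):
                    (s || p): β-rule — branch into s  //  p.
                      branch 1.2.2.2.2.1 (add s):
                        ○ open, literals {q=F, s=T}.
                      branch 1.2.2.2.2.2 (add p):
                        ○ open, literals {p=T, q=F, s=T}.
  branch 2 (add !((q -> r) -> (s || p)), !!((q -> s) -> q)):
    !((q -> r) -> (s || p)): α-rule — add (q -> r), !(s || p).
    !(s || p): α-rule — add !s, !p.
    (!s -> (r || s)): β-rule — branch into !!s  //  (r || s).
      branch 2.1 (add !!s):
        × closes — contains both s and !s.
      branch 2.2 (add (r || s)):
        !!((q -> s) -> q): β-rule — branch into !(q -> s)  //  q.
          branch 2.2.1 (add !(q -> s)):
            !(q -> s): α-rule — add q, !s.
            (q -> r): β-rule — branch into !q  //  r.
              branch 2.2.1.1 (add !q):
                × closes — contains both q and !q.
              branch 2.2.1.2 (add r):
                (r || s): β-rule — branch into r  //  s.
                  branch 2.2.1.2.1 (add r):
                    ○ open, literals {p=F, q=T, r=T, s=F}.
                  branch 2.2.1.2.2 (add s):
                    × closes — contains both s and !s.
          branch 2.2.2 (add q):
            (q -> r): β-rule — branch into !q  //  r.
              branch 2.2.2.1 (add !q):
                × closes — contains both q and !q.
              branch 2.2.2.2 (add r):
                (r || s): β-rule — branch into r  //  s.
                  branch 2.2.2.2.1 (add r):
                    ○ open, literals {p=F, q=T, r=T, s=F}.
                  branch 2.2.2.2.2 (add s):
                    × closes — contains both s and !s.
7 branches closed, 14 open.
Each open branch fixes some atoms; the unmentioned ones are free. Counting distinct full assignments: branch {q=F, s=T} (r, p) contributes 4 new; branch {p=T, q=F, s=T} (r) contributes 0 new; branch {q=F, s=T} (r, p) contributes 0 new; branch {p=T, q=F, s=T} (r) contributes 0 new; branch {q=F, r=T, s=T} (p) contributes 0 new; branch {p=T, q=F, r=T} (s) contributes 1 new; branch {q=F, s=T} (r, p) contributes 0 new; branch {p=T, q=F, s=T} (r) contributes 0 new; branch {q=F, r=T, s=T} (p) contributes 0 new; branch {p=T, q=F, r=T, s=T} (none free) contributes 0 new; branch {q=F, s=T} (r, p) contributes 0 new; branch {p=T, q=F, s=T} (r) contributes 0 new; branch {p=F, q=T, r=T, s=F} (none free) contributes 1 new; branch {p=F, q=T, r=T, s=F} (none free) contributes 0 new. Total: 6.

6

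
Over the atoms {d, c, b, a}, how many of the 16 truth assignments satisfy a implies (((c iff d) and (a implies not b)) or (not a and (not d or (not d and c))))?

Initial set: {(a implies (((c iff d) and (a implies not b)) or (not a and (not d or (not d and c)))))}.
(a implies (((c iff d) and (a implies not b)) or (not a and (not d or (not d and c))))): β-rule — branch into not a  //  (((c iff d) and (a implies not b)) or (not a and (not d or (not d and c)))).
  branch 1 (add not a):
    ○ open, literals {a=false}.
  branch 2 (add (((c iff d) and (a implies not b)) or (not a and (not d or (not d and c))))):
    (((c iff d) and (a implies not b)) or (not a and (not d or (not d and c)))): β-rule — branch into ((c iff d) and (a implies not b))  //  (not a and (not d or (not d and c))).
      branch 2.1 (add ((c iff d) and (a implies not b))):
        ((c iff d) and (a implies not b)): α-rule — add (c iff d), (a implies not b).
        (c iff d): β-rule — branch into c, d  //  not c, not d.
          branch 2.1.1 (add c, d):
            (a implies not b): β-rule — branch into not a  //  not b.
              branch 2.1.1.1 (add not a):
                ○ open, literals {a=false, c=true, d=true}.
              branch 2.1.1.2 (add not b):
                ○ open, literals {b=false, c=true, d=true}.
          branch 2.1.2 (add not c, not d):
            (a implies not b): β-rule — branch into not a  //  not b.
              branch 2.1.2.1 (add not a):
                ○ open, literals {a=false, c=false, d=false}.
              branch 2.1.2.2 (add not b):
                ○ open, literals {b=false, c=false, d=false}.
      branch 2.2 (add (not a and (not d or (not d and c)))):
        (not a and (not d or (not d and c))): α-rule — add not a, (not d or (not d and c)).
        (not d or (not d and c)): β-rule — branch into not d  //  (not d and c).
          branch 2.2.1 (add not d):
            ○ open, literals {a=false, d=false}.
          branch 2.2.2 (add (not d and c)):
            (not d and c): α-rule — add not d, c.
            ○ open, literals {a=false, c=true, d=false}.
0 branches closed, 7 open.
Each open branch fixes some atoms; the unmentioned ones are free. Counting distinct full assignments: branch {a=false} (d, c, b) contributes 8 new; branch {a=false, c=true, d=true} (b) contributes 0 new; branch {b=false, c=true, d=true} (a) contributes 1 new; branch {a=false, c=false, d=false} (b) contributes 0 new; branch {b=false, c=false, d=false} (a) contributes 1 new; branch {a=false, d=false} (c, b) contributes 0 new; branch {a=false, c=true, d=false} (b) contributes 0 new. Total: 10.

10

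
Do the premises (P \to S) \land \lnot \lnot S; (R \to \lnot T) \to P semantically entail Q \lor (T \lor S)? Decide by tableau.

Initial set: {((P \to S) \land \lnot \lnot S); ((R \to \lnot T) \to P); \lnot (Q \lor (T \lor S))}.
((P \to S) \land \lnot \lnot S): α-rule — add (P \to S), \lnot \lnot S.
\lnot (Q \lor (T \lor S)): α-rule — add \lnot Q, \lnot (T \lor S).
\lnot \lnot S: drop double negation, giving S.
\lnot (T \lor S): α-rule — add \lnot T, \lnot S.
× closes — contains both S and \lnot S.
All 1 branch closes.
Every branch closed, so the premises entail the conclusion.

Yes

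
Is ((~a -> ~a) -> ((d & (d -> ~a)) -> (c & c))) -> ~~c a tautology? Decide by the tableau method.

Assume the negation and expand:
Initial set: {F (((~a -> ~a) -> ((d & (d -> ~a)) -> (c & c))) -> ~~c)}.
F (((~a -> ~a) -> ((d & (d -> ~a)) -> (c & c))) -> ~~c): α-rule — add T ((~a -> ~a) -> ((d & (d -> ~a)) -> (c & c))), F ~~c.
F ~~c: drop double negation, giving F c.
T ((~a -> ~a) -> ((d & (d -> ~a)) -> (c & c))): β-rule — branch into F (~a -> ~a)  //  T ((d & (d -> ~a)) -> (c & c)).
  branch 1 (add F (~a -> ~a)):
    F (~a -> ~a): α-rule — add T ~a, F ~a.
    × closes — contains both a and ~a.
  branch 2 (add T ((d & (d -> ~a)) -> (c & c))):
    T ((d & (d -> ~a)) -> (c & c)): β-rule — branch into F (d & (d -> ~a))  //  T (c & c).
      branch 2.1 (add F (d & (d -> ~a))):
        F (d & (d -> ~a)): β-rule — branch into F d  //  F (d -> ~a).
          branch 2.1.1 (add F d):
            ○ open, literals {c=false, d=false}.
          branch 2.1.2 (add F (d -> ~a)):
            F (d -> ~a): α-rule — add T d, F ~a.
            ○ open, literals {a=true, c=false, d=true}.
      branch 2.2 (add T (c & c)):
        T (c & c): α-rule — add T c, T c.
        × closes — contains both c and ~c.
2 branches closed, 2 open.
An open branch gives a countermodel: c=false, d=false (unmentioned atoms arbitrary); under it the original formula is false.

Not valid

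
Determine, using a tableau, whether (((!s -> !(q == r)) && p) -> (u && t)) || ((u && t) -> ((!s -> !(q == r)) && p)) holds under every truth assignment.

Valid

Assume the negation and expand:
Initial set: {!((((!s -> !(q == r)) && p) -> (u && t)) || ((u && t) -> ((!s -> !(q == r)) && p)))}.
!((((!s -> !(q == r)) && p) -> (u && t)) || ((u && t) -> ((!s -> !(q == r)) && p))): α-rule — add !(((!s -> !(q == r)) && p) -> (u && t)), !((u && t) -> ((!s -> !(q == r)) && p)).
!(((!s -> !(q == r)) && p) -> (u && t)): α-rule — add ((!s -> !(q == r)) && p), !(u && t).
!((u && t) -> ((!s -> !(q == r)) && p)): α-rule — add (u && t), !((!s -> !(q == r)) && p).
((!s -> !(q == r)) && p): α-rule — add (!s -> !(q == r)), p.
(u && t): α-rule — add u, t.
!(u && t): β-rule — branch into !u  //  !t.
  branch 1 (add !u):
    × closes — contains both u and !u.
  branch 2 (add !t):
    × closes — contains both t and !t.
All 2 branches close.
Every branch closed, so the negation is unsatisfiable and the formula is valid.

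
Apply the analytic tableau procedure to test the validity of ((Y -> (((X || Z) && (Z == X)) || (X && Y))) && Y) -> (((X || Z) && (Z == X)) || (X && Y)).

Assume the negation and expand:
Initial set: {!(((Y -> (((X || Z) && (Z == X)) || (X && Y))) && Y) -> (((X || Z) && (Z == X)) || (X && Y)))}.
!(((Y -> (((X || Z) && (Z == X)) || (X && Y))) && Y) -> (((X || Z) && (Z == X)) || (X && Y))): α-rule — add ((Y -> (((X || Z) && (Z == X)) || (X && Y))) && Y), !(((X || Z) && (Z == X)) || (X && Y)).
((Y -> (((X || Z) && (Z == X)) || (X && Y))) && Y): α-rule — add (Y -> (((X || Z) && (Z == X)) || (X && Y))), Y.
!(((X || Z) && (Z == X)) || (X && Y)): α-rule — add !((X || Z) && (Z == X)), !(X && Y).
(Y -> (((X || Z) && (Z == X)) || (X && Y))): β-rule — branch into !Y  //  (((X || Z) && (Z == X)) || (X && Y)).
  branch 1 (add !Y):
    × closes — contains both Y and !Y.
  branch 2 (add (((X || Z) && (Z == X)) || (X && Y))):
    !((X || Z) && (Z == X)): β-rule — branch into !(X || Z)  //  !(Z == X).
      branch 2.1 (add !(X || Z)):
        !(X || Z): α-rule — add !X, !Z.
        !(X && Y): β-rule — branch into !X  //  !Y.
          branch 2.1.1 (add !X):
            (((X || Z) && (Z == X)) || (X && Y)): β-rule — branch into ((X || Z) && (Z == X))  //  (X && Y).
              branch 2.1.1.1 (add ((X || Z) && (Z == X))):
                ((X || Z) && (Z == X)): α-rule — add (X || Z), (Z == X).
                (X || Z): β-rule — branch into X  //  Z.
                  branch 2.1.1.1.1 (add X):
                    × closes — contains both X and !X.
                  branch 2.1.1.1.2 (add Z):
                    × closes — contains both Z and !Z.
              branch 2.1.1.2 (add (X && Y)):
                (X && Y): α-rule — add X, Y.
                × closes — contains both X and !X.
          branch 2.1.2 (add !Y):
            × closes — contains both Y and !Y.
      branch 2.2 (add !(Z == X)):
        !(X && Y): β-rule — branch into !X  //  !Y.
          branch 2.2.1 (add !X):
            (((X || Z) && (Z == X)) || (X && Y)): β-rule — branch into ((X || Z) && (Z == X))  //  (X && Y).
              branch 2.2.1.1 (add ((X || Z) && (Z == X))):
                ((X || Z) && (Z == X)): α-rule — add (X || Z), (Z == X).
                !(Z == X): β-rule — branch into Z, !X  //  !Z, X.
                  branch 2.2.1.1.1 (add Z, !X):
                    (X || Z): β-rule — branch into X  //  Z.
                      branch 2.2.1.1.1.1 (add X):
                        × closes — contains both X and !X.
                      branch 2.2.1.1.1.2 (add Z):
                        (Z == X): β-rule — branch into Z, X  //  !Z, !X.
                          branch 2.2.1.1.1.2.1 (add Z, X):
                            × closes — contains both X and !X.
                          branch 2.2.1.1.1.2.2 (add !Z, !X):
                            × closes — contains both Z and !Z.
                  branch 2.2.1.1.2 (add !Z, X):
                    × closes — contains both X and !X.
              branch 2.2.1.2 (add (X && Y)):
                (X && Y): α-rule — add X, Y.
                × closes — contains both X and !X.
          branch 2.2.2 (add !Y):
            × closes — contains both Y and !Y.
All 11 branches close.
Every branch closed, so the negation is unsatisfiable and the formula is valid.

Valid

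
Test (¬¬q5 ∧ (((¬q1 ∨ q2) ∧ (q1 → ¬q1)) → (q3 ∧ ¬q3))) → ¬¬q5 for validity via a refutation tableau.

Valid

Assume the negation and expand:
Initial set: {F ((¬¬q5 ∧ (((¬q1 ∨ q2) ∧ (q1 → ¬q1)) → (q3 ∧ ¬q3))) → ¬¬q5)}.
F ((¬¬q5 ∧ (((¬q1 ∨ q2) ∧ (q1 → ¬q1)) → (q3 ∧ ¬q3))) → ¬¬q5): α-rule — add T (¬¬q5 ∧ (((¬q1 ∨ q2) ∧ (q1 → ¬q1)) → (q3 ∧ ¬q3))), F ¬¬q5.
T (¬¬q5 ∧ (((¬q1 ∨ q2) ∧ (q1 → ¬q1)) → (q3 ∧ ¬q3))): α-rule — add T ¬¬q5, T (((¬q1 ∨ q2) ∧ (q1 → ¬q1)) → (q3 ∧ ¬q3)).
F ¬¬q5: drop double negation, giving F q5.
T ¬¬q5: drop double negation, giving T q5.
× closes — contains both q5 and ¬q5.
All 1 branch closes.
Every branch closed, so the negation is unsatisfiable and the formula is valid.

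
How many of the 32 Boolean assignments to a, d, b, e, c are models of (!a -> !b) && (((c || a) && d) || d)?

Initial set: {((!a -> !b) && (((c || a) && d) || d))}.
((!a -> !b) && (((c || a) && d) || d)): α-rule — add (!a -> !b), (((c || a) && d) || d).
(!a -> !b): β-rule — branch into !!a  //  !b.
  branch 1 (add !!a):
    (((c || a) && d) || d): β-rule — branch into ((c || a) && d)  //  d.
      branch 1.1 (add ((c || a) && d)):
        ((c || a) && d): α-rule — add (c || a), d.
        (c || a): β-rule — branch into c  //  a.
          branch 1.1.1 (add c):
            ○ open, literals {a=T, c=T, d=T}.
          branch 1.1.2 (add a):
            ○ open, literals {a=T, d=T}.
      branch 1.2 (add d):
        ○ open, literals {a=T, d=T}.
  branch 2 (add !b):
    (((c || a) && d) || d): β-rule — branch into ((c || a) && d)  //  d.
      branch 2.1 (add ((c || a) && d)):
        ((c || a) && d): α-rule — add (c || a), d.
        (c || a): β-rule — branch into c  //  a.
          branch 2.1.1 (add c):
            ○ open, literals {b=F, c=T, d=T}.
          branch 2.1.2 (add a):
            ○ open, literals {a=T, b=F, d=T}.
      branch 2.2 (add d):
        ○ open, literals {b=F, d=T}.
0 branches closed, 6 open.
Each open branch fixes some atoms; the unmentioned ones are free. Counting distinct full assignments: branch {a=T, c=T, d=T} (b, e) contributes 4 new; branch {a=T, d=T} (b, e, c) contributes 4 new; branch {a=T, d=T} (b, e, c) contributes 0 new; branch {b=F, c=T, d=T} (a, e) contributes 2 new; branch {a=T, b=F, d=T} (e, c) contributes 0 new; branch {b=F, d=T} (a, e, c) contributes 2 new. Total: 12.

12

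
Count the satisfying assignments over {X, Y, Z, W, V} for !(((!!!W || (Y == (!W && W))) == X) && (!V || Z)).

Initial set: {T !(((!!!W || (Y == (!W && W))) == X) && (!V || Z))}.
T !(((!!!W || (Y == (!W && W))) == X) && (!V || Z)): β-rule — branch into F ((!!!W || (Y == (!W && W))) == X)  //  F (!V || Z).
  branch 1 (add F ((!!!W || (Y == (!W && W))) == X)):
    F ((!!!W || (Y == (!W && W))) == X): β-rule — branch into T (!!!W || (Y == (!W && W))), F X  //  F (!!!W || (Y == (!W && W))), T X.
      branch 1.1 (add T (!!!W || (Y == (!W && W))), F X):
        T (!!!W || (Y == (!W && W))): β-rule — branch into T !!!W  //  T (Y == (!W && W)).
          branch 1.1.1 (add T !!!W):
            T !!!W: drop double negation, giving T !W.
            ○ open, literals {W=F, X=F}.
          branch 1.1.2 (add T (Y == (!W && W))):
            T (Y == (!W && W)): β-rule — branch into T Y, T (!W && W)  //  F Y, F (!W && W).
              branch 1.1.2.1 (add T Y, T (!W && W)):
                T (!W && W): α-rule — add T !W, T W.
                × closes — contains both W and !W.
              branch 1.1.2.2 (add F Y, F (!W && W)):
                F (!W && W): β-rule — branch into F !W  //  F W.
                  branch 1.1.2.2.1 (add F !W):
                    ○ open, literals {W=T, X=F, Y=F}.
                  branch 1.1.2.2.2 (add F W):
                    ○ open, literals {W=F, X=F, Y=F}.
      branch 1.2 (add F (!!!W || (Y == (!W && W))), T X):
        F (!!!W || (Y == (!W && W))): α-rule — add F !!!W, F (Y == (!W && W)).
        F !!!W: drop double negation, giving F !W.
        F (Y == (!W && W)): β-rule — branch into T Y, F (!W && W)  //  F Y, T (!W && W).
          branch 1.2.1 (add T Y, F (!W && W)):
            F (!W && W): β-rule — branch into F !W  //  F W.
              branch 1.2.1.1 (add F !W):
                ○ open, literals {W=T, X=T, Y=T}.
              branch 1.2.1.2 (add F W):
                × closes — contains both W and !W.
          branch 1.2.2 (add F Y, T (!W && W)):
            T (!W && W): α-rule — add T !W, T W.
            × closes — contains both W and !W.
  branch 2 (add F (!V || Z)):
    F (!V || Z): α-rule — add F !V, F Z.
    ○ open, literals {V=T, Z=F}.
3 branches closed, 5 open.
Each open branch fixes some atoms; the unmentioned ones are free. Counting distinct full assignments: branch {W=F, X=F} (Y, Z, V) contributes 8 new; branch {W=T, X=F, Y=F} (Z, V) contributes 4 new; branch {W=F, X=F, Y=F} (Z, V) contributes 0 new; branch {W=T, X=T, Y=T} (Z, V) contributes 4 new; branch {V=T, Z=F} (X, Y, W) contributes 4 new. Total: 20.

20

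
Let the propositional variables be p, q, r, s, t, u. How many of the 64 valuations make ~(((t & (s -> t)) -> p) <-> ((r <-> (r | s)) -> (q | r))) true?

Initial set: {~(((t & (s -> t)) -> p) <-> ((r <-> (r | s)) -> (q | r)))}.
~(((t & (s -> t)) -> p) <-> ((r <-> (r | s)) -> (q | r))): β-rule — branch into ((t & (s -> t)) -> p), ~((r <-> (r | s)) -> (q | r))  //  ~((t & (s -> t)) -> p), ((r <-> (r | s)) -> (q | r)).
  branch 1 (add ((t & (s -> t)) -> p), ~((r <-> (r | s)) -> (q | r))):
    ~((r <-> (r | s)) -> (q | r)): α-rule — add (r <-> (r | s)), ~(q | r).
    ~(q | r): α-rule — add ~q, ~r.
    ((t & (s -> t)) -> p): β-rule — branch into ~(t & (s -> t))  //  p.
      branch 1.1 (add ~(t & (s -> t))):
        (r <-> (r | s)): β-rule — branch into r, (r | s)  //  ~r, ~(r | s).
          branch 1.1.1 (add r, (r | s)):
            × closes — contains both r and ~r.
          branch 1.1.2 (add ~r, ~(r | s)):
            ~(r | s): α-rule — add ~r, ~s.
            ~(t & (s -> t)): β-rule — branch into ~t  //  ~(s -> t).
              branch 1.1.2.1 (add ~t):
                ○ open, literals {q=false, r=false, s=false, t=false}.
              branch 1.1.2.2 (add ~(s -> t)):
                ~(s -> t): α-rule — add s, ~t.
                × closes — contains both s and ~s.
      branch 1.2 (add p):
        (r <-> (r | s)): β-rule — branch into r, (r | s)  //  ~r, ~(r | s).
          branch 1.2.1 (add r, (r | s)):
            × closes — contains both r and ~r.
          branch 1.2.2 (add ~r, ~(r | s)):
            ~(r | s): α-rule — add ~r, ~s.
            ○ open, literals {p=true, q=false, r=false, s=false}.
  branch 2 (add ~((t & (s -> t)) -> p), ((r <-> (r | s)) -> (q | r))):
    ~((t & (s -> t)) -> p): α-rule — add (t & (s -> t)), ~p.
    (t & (s -> t)): α-rule — add t, (s -> t).
    ((r <-> (r | s)) -> (q | r)): β-rule — branch into ~(r <-> (r | s))  //  (q | r).
      branch 2.1 (add ~(r <-> (r | s))):
        (s -> t): β-rule — branch into ~s  //  t.
          branch 2.1.1 (add ~s):
            ~(r <-> (r | s)): β-rule — branch into r, ~(r | s)  //  ~r, (r | s).
              branch 2.1.1.1 (add r, ~(r | s)):
                ~(r | s): α-rule — add ~r, ~s.
                × closes — contains both r and ~r.
              branch 2.1.1.2 (add ~r, (r | s)):
                (r | s): β-rule — branch into r  //  s.
                  branch 2.1.1.2.1 (add r):
                    × closes — contains both r and ~r.
                  branch 2.1.1.2.2 (add s):
                    × closes — contains both s and ~s.
          branch 2.1.2 (add t):
            ~(r <-> (r | s)): β-rule — branch into r, ~(r | s)  //  ~r, (r | s).
              branch 2.1.2.1 (add r, ~(r | s)):
                ~(r | s): α-rule — add ~r, ~s.
                × closes — contains both r and ~r.
              branch 2.1.2.2 (add ~r, (r | s)):
                (r | s): β-rule — branch into r  //  s.
                  branch 2.1.2.2.1 (add r):
                    × closes — contains both r and ~r.
                  branch 2.1.2.2.2 (add s):
                    ○ open, literals {p=false, r=false, s=true, t=true}.
      branch 2.2 (add (q | r)):
        (s -> t): β-rule — branch into ~s  //  t.
          branch 2.2.1 (add ~s):
            (q | r): β-rule — branch into q  //  r.
              branch 2.2.1.1 (add q):
                ○ open, literals {p=false, q=true, s=false, t=true}.
              branch 2.2.1.2 (add r):
                ○ open, literals {p=false, r=true, s=false, t=true}.
          branch 2.2.2 (add t):
            (q | r): β-rule — branch into q  //  r.
              branch 2.2.2.1 (add q):
                ○ open, literals {p=false, q=true, t=true}.
              branch 2.2.2.2 (add r):
                ○ open, literals {p=false, r=true, t=true}.
8 branches closed, 7 open.
Each open branch fixes some atoms; the unmentioned ones are free. Counting distinct full assignments: branch {q=false, r=false, s=false, t=false} (p, u) contributes 4 new; branch {p=true, q=false, r=false, s=false} (t, u) contributes 2 new; branch {p=false, r=false, s=true, t=true} (q, u) contributes 4 new; branch {p=false, q=true, s=false, t=true} (r, u) contributes 4 new; branch {p=false, r=true, s=false, t=true} (q, u) contributes 2 new; branch {p=false, q=true, t=true} (r, s, u) contributes 2 new; branch {p=false, r=true, t=true} (q, s, u) contributes 2 new. Total: 20.

20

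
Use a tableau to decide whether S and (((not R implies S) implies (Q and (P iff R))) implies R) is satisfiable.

Satisfiable

Initial set: {(S and (((not R implies S) implies (Q and (P iff R))) implies R))}.
(S and (((not R implies S) implies (Q and (P iff R))) implies R)): α-rule — add S, (((not R implies S) implies (Q and (P iff R))) implies R).
(((not R implies S) implies (Q and (P iff R))) implies R): β-rule — branch into not ((not R implies S) implies (Q and (P iff R)))  //  R.
  branch 1 (add not ((not R implies S) implies (Q and (P iff R)))):
    not ((not R implies S) implies (Q and (P iff R))): α-rule — add (not R implies S), not (Q and (P iff R)).
    (not R implies S): β-rule — branch into not not R  //  S.
      branch 1.1 (add not not R):
        not (Q and (P iff R)): β-rule — branch into not Q  //  not (P iff R).
          branch 1.1.1 (add not Q):
            ○ open, literals {Q=F, R=T, S=T}.
          branch 1.1.2 (add not (P iff R)):
            not (P iff R): β-rule — branch into P, not R  //  not P, R.
              branch 1.1.2.1 (add P, not R):
                × closes — contains both R and not R.
              branch 1.1.2.2 (add not P, R):
                ○ open, literals {P=F, R=T, S=T}.
      branch 1.2 (add S):
        not (Q and (P iff R)): β-rule — branch into not Q  //  not (P iff R).
          branch 1.2.1 (add not Q):
            ○ open, literals {Q=F, S=T}.
          branch 1.2.2 (add not (P iff R)):
            not (P iff R): β-rule — branch into P, not R  //  not P, R.
              branch 1.2.2.1 (add P, not R):
                ○ open, literals {P=T, R=F, S=T}.
              branch 1.2.2.2 (add not P, R):
                ○ open, literals {P=F, R=T, S=T}.
  branch 2 (add R):
    ○ open, literals {R=T, S=T}.
1 branch closed, 6 open.
An open branch gives a satisfying assignment: Q=F, R=T, S=T.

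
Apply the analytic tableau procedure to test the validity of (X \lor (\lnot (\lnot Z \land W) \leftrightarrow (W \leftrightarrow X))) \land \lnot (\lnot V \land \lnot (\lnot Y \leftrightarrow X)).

Not valid

Assume the negation and expand:
Initial set: {F ((X \lor (\lnot (\lnot Z \land W) \leftrightarrow (W \leftrightarrow X))) \land \lnot (\lnot V \land \lnot (\lnot Y \leftrightarrow X)))}.
F ((X \lor (\lnot (\lnot Z \land W) \leftrightarrow (W \leftrightarrow X))) \land \lnot (\lnot V \land \lnot (\lnot Y \leftrightarrow X))): β-rule — branch into F (X \lor (\lnot (\lnot Z \land W) \leftrightarrow (W \leftrightarrow X)))  //  F \lnot (\lnot V \land \lnot (\lnot Y \leftrightarrow X)).
  branch 1 (add F (X \lor (\lnot (\lnot Z \land W) \leftrightarrow (W \leftrightarrow X)))):
    F (X \lor (\lnot (\lnot Z \land W) \leftrightarrow (W \leftrightarrow X))): α-rule — add F X, F (\lnot (\lnot Z \land W) \leftrightarrow (W \leftrightarrow X)).
    F (\lnot (\lnot Z \land W) \leftrightarrow (W \leftrightarrow X)): β-rule — branch into T \lnot (\lnot Z \land W), F (W \leftrightarrow X)  //  F \lnot (\lnot Z \land W), T (W \leftrightarrow X).
      branch 1.1 (add T \lnot (\lnot Z \land W), F (W \leftrightarrow X)):
        T \lnot (\lnot Z \land W): β-rule — branch into F \lnot Z  //  F W.
          branch 1.1.1 (add F \lnot Z):
            F (W \leftrightarrow X): β-rule — branch into T W, F X  //  F W, T X.
              branch 1.1.1.1 (add T W, F X):
                ○ open, literals {W=true, X=false, Z=true}.
              branch 1.1.1.2 (add F W, T X):
                × closes — contains both X and \lnot X.
          branch 1.1.2 (add F W):
            F (W \leftrightarrow X): β-rule — branch into T W, F X  //  F W, T X.
              branch 1.1.2.1 (add T W, F X):
                × closes — contains both W and \lnot W.
              branch 1.1.2.2 (add F W, T X):
                × closes — contains both X and \lnot X.
      branch 1.2 (add F \lnot (\lnot Z \land W), T (W \leftrightarrow X)):
        F \lnot (\lnot Z \land W): α-rule — add T \lnot Z, T W.
        T (W \leftrightarrow X): β-rule — branch into T W, T X  //  F W, F X.
          branch 1.2.1 (add T W, T X):
            × closes — contains both X and \lnot X.
          branch 1.2.2 (add F W, F X):
            × closes — contains both W and \lnot W.
  branch 2 (add F \lnot (\lnot V \land \lnot (\lnot Y \leftrightarrow X))):
    F \lnot (\lnot V \land \lnot (\lnot Y \leftrightarrow X)): α-rule — add T \lnot V, T \lnot (\lnot Y \leftrightarrow X).
    T \lnot (\lnot Y \leftrightarrow X): β-rule — branch into T \lnot Y, F X  //  F \lnot Y, T X.
      branch 2.1 (add T \lnot Y, F X):
        ○ open, literals {V=false, X=false, Y=false}.
      branch 2.2 (add F \lnot Y, T X):
        ○ open, literals {V=false, X=true, Y=true}.
5 branches closed, 3 open.
An open branch gives a countermodel: W=true, X=false, Z=true (unmentioned atoms arbitrary); under it the original formula is false.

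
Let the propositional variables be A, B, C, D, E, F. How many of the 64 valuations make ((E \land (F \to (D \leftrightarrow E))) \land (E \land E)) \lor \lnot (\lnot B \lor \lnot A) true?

Initial set: {(((E \land (F \to (D \leftrightarrow E))) \land (E \land E)) \lor \lnot (\lnot B \lor \lnot A))}.
(((E \land (F \to (D \leftrightarrow E))) \land (E \land E)) \lor \lnot (\lnot B \lor \lnot A)): β-rule — branch into ((E \land (F \to (D \leftrightarrow E))) \land (E \land E))  //  \lnot (\lnot B \lor \lnot A).
  branch 1 (add ((E \land (F \to (D \leftrightarrow E))) \land (E \land E))):
    ((E \land (F \to (D \leftrightarrow E))) \land (E \land E)): α-rule — add (E \land (F \to (D \leftrightarrow E))), (E \land E).
    (E \land (F \to (D \leftrightarrow E))): α-rule — add E, (F \to (D \leftrightarrow E)).
    (E \land E): α-rule — add E, E.
    (F \to (D \leftrightarrow E)): β-rule — branch into \lnot F  //  (D \leftrightarrow E).
      branch 1.1 (add \lnot F):
        ○ open, literals {E=true, F=false}.
      branch 1.2 (add (D \leftrightarrow E)):
        (D \leftrightarrow E): β-rule — branch into D, E  //  \lnot D, \lnot E.
          branch 1.2.1 (add D, E):
            ○ open, literals {D=true, E=true}.
          branch 1.2.2 (add \lnot D, \lnot E):
            × closes — contains both E and \lnot E.
  branch 2 (add \lnot (\lnot B \lor \lnot A)):
    \lnot (\lnot B \lor \lnot A): α-rule — add \lnot \lnot B, \lnot \lnot A.
    ○ open, literals {A=true, B=true}.
1 branch closed, 3 open.
Each open branch fixes some atoms; the unmentioned ones are free. Counting distinct full assignments: branch {E=true, F=false} (A, B, C, D) contributes 16 new; branch {D=true, E=true} (A, B, C, F) contributes 8 new; branch {A=true, B=true} (C, D, E, F) contributes 10 new. Total: 34.

34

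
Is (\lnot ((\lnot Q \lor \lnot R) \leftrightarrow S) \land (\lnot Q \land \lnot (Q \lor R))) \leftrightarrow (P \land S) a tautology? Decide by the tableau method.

Assume the negation and expand:
Initial set: {\lnot ((\lnot ((\lnot Q \lor \lnot R) \leftrightarrow S) \land (\lnot Q \land \lnot (Q \lor R))) \leftrightarrow (P \land S))}.
\lnot ((\lnot ((\lnot Q \lor \lnot R) \leftrightarrow S) \land (\lnot Q \land \lnot (Q \lor R))) \leftrightarrow (P \land S)): β-rule — branch into (\lnot ((\lnot Q \lor \lnot R) \leftrightarrow S) \land (\lnot Q \land \lnot (Q \lor R))), \lnot (P \land S)  //  \lnot (\lnot ((\lnot Q \lor \lnot R) \leftrightarrow S) \land (\lnot Q \land \lnot (Q \lor R))), (P \land S).
  branch 1 (add (\lnot ((\lnot Q \lor \lnot R) \leftrightarrow S) \land (\lnot Q \land \lnot (Q \lor R))), \lnot (P \land S)):
    (\lnot ((\lnot Q \lor \lnot R) \leftrightarrow S) \land (\lnot Q \land \lnot (Q \lor R))): α-rule — add \lnot ((\lnot Q \lor \lnot R) \leftrightarrow S), (\lnot Q \land \lnot (Q \lor R)).
    (\lnot Q \land \lnot (Q \lor R)): α-rule — add \lnot Q, \lnot (Q \lor R).
    \lnot (Q \lor R): α-rule — add \lnot Q, \lnot R.
    \lnot (P \land S): β-rule — branch into \lnot P  //  \lnot S.
      branch 1.1 (add \lnot P):
        \lnot ((\lnot Q \lor \lnot R) \leftrightarrow S): β-rule — branch into (\lnot Q \lor \lnot R), \lnot S  //  \lnot (\lnot Q \lor \lnot R), S.
          branch 1.1.1 (add (\lnot Q \lor \lnot R), \lnot S):
            (\lnot Q \lor \lnot R): β-rule — branch into \lnot Q  //  \lnot R.
              branch 1.1.1.1 (add \lnot Q):
                ○ open, literals {P=false, Q=false, R=false, S=false}.
              branch 1.1.1.2 (add \lnot R):
                ○ open, literals {P=false, Q=false, R=false, S=false}.
          branch 1.1.2 (add \lnot (\lnot Q \lor \lnot R), S):
            \lnot (\lnot Q \lor \lnot R): α-rule — add \lnot \lnot Q, \lnot \lnot R.
            × closes — contains both Q and \lnot Q.
      branch 1.2 (add \lnot S):
        \lnot ((\lnot Q \lor \lnot R) \leftrightarrow S): β-rule — branch into (\lnot Q \lor \lnot R), \lnot S  //  \lnot (\lnot Q \lor \lnot R), S.
          branch 1.2.1 (add (\lnot Q \lor \lnot R), \lnot S):
            (\lnot Q \lor \lnot R): β-rule — branch into \lnot Q  //  \lnot R.
              branch 1.2.1.1 (add \lnot Q):
                ○ open, literals {Q=false, R=false, S=false}.
              branch 1.2.1.2 (add \lnot R):
                ○ open, literals {Q=false, R=false, S=false}.
          branch 1.2.2 (add \lnot (\lnot Q \lor \lnot R), S):
            × closes — contains both S and \lnot S.
  branch 2 (add \lnot (\lnot ((\lnot Q \lor \lnot R) \leftrightarrow S) \land (\lnot Q \land \lnot (Q \lor R))), (P \land S)):
    (P \land S): α-rule — add P, S.
    \lnot (\lnot ((\lnot Q \lor \lnot R) \leftrightarrow S) \land (\lnot Q \land \lnot (Q \lor R))): β-rule — branch into \lnot \lnot ((\lnot Q \lor \lnot R) \leftrightarrow S)  //  \lnot (\lnot Q \land \lnot (Q \lor R)).
      branch 2.1 (add \lnot \lnot ((\lnot Q \lor \lnot R) \leftrightarrow S)):
        \lnot \lnot ((\lnot Q \lor \lnot R) \leftrightarrow S): β-rule — branch into (\lnot Q \lor \lnot R), S  //  \lnot (\lnot Q \lor \lnot R), \lnot S.
          branch 2.1.1 (add (\lnot Q \lor \lnot R), S):
            (\lnot Q \lor \lnot R): β-rule — branch into \lnot Q  //  \lnot R.
              branch 2.1.1.1 (add \lnot Q):
                ○ open, literals {P=true, Q=false, S=true}.
              branch 2.1.1.2 (add \lnot R):
                ○ open, literals {P=true, R=false, S=true}.
          branch 2.1.2 (add \lnot (\lnot Q \lor \lnot R), \lnot S):
            × closes — contains both S and \lnot S.
      branch 2.2 (add \lnot (\lnot Q \land \lnot (Q \lor R))):
        \lnot (\lnot Q \land \lnot (Q \lor R)): β-rule — branch into \lnot \lnot Q  //  \lnot \lnot (Q \lor R).
          branch 2.2.1 (add \lnot \lnot Q):
            ○ open, literals {P=true, Q=true, S=true}.
          branch 2.2.2 (add \lnot \lnot (Q \lor R)):
            \lnot \lnot (Q \lor R): β-rule — branch into Q  //  R.
              branch 2.2.2.1 (add Q):
                ○ open, literals {P=true, Q=true, S=true}.
              branch 2.2.2.2 (add R):
                ○ open, literals {P=true, R=true, S=true}.
3 branches closed, 9 open.
An open branch gives a countermodel: P=false, Q=false, R=false, S=false (unmentioned atoms arbitrary); under it the original formula is false.

Not valid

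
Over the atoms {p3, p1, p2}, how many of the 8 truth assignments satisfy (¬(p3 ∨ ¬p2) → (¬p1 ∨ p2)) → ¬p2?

4

Initial set: {((¬(p3 ∨ ¬p2) → (¬p1 ∨ p2)) → ¬p2)}.
((¬(p3 ∨ ¬p2) → (¬p1 ∨ p2)) → ¬p2): β-rule — branch into ¬(¬(p3 ∨ ¬p2) → (¬p1 ∨ p2))  //  ¬p2.
  branch 1 (add ¬(¬(p3 ∨ ¬p2) → (¬p1 ∨ p2))):
    ¬(¬(p3 ∨ ¬p2) → (¬p1 ∨ p2)): α-rule — add ¬(p3 ∨ ¬p2), ¬(¬p1 ∨ p2).
    ¬(p3 ∨ ¬p2): α-rule — add ¬p3, ¬¬p2.
    ¬(¬p1 ∨ p2): α-rule — add ¬¬p1, ¬p2.
    × closes — contains both p2 and ¬p2.
  branch 2 (add ¬p2):
    ○ open, literals {p2=false}.
1 branch closed, 1 open.
Each open branch fixes some atoms; the unmentioned ones are free. Counting distinct full assignments: branch {p2=false} (p3, p1) contributes 4 new. Total: 4.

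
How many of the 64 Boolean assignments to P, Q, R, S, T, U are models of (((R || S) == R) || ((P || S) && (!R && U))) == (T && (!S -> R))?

24

Initial set: {((((R || S) == R) || ((P || S) && (!R && U))) == (T && (!S -> R)))}.
((((R || S) == R) || ((P || S) && (!R && U))) == (T && (!S -> R))): β-rule — branch into (((R || S) == R) || ((P || S) && (!R && U))), (T && (!S -> R))  //  !(((R || S) == R) || ((P || S) && (!R && U))), !(T && (!S -> R)).
  branch 1 (add (((R || S) == R) || ((P || S) && (!R && U))), (T && (!S -> R))):
    (T && (!S -> R)): α-rule — add T, (!S -> R).
    (((R || S) == R) || ((P || S) && (!R && U))): β-rule — branch into ((R || S) == R)  //  ((P || S) && (!R && U)).
      branch 1.1 (add ((R || S) == R)):
        (!S -> R): β-rule — branch into !!S  //  R.
          branch 1.1.1 (add !!S):
            ((R || S) == R): β-rule — branch into (R || S), R  //  !(R || S), !R.
              branch 1.1.1.1 (add (R || S), R):
                (R || S): β-rule — branch into R  //  S.
                  branch 1.1.1.1.1 (add R):
                    ○ open, literals {R=true, S=true, T=true}.
                  branch 1.1.1.1.2 (add S):
                    ○ open, literals {R=true, S=true, T=true}.
              branch 1.1.1.2 (add !(R || S), !R):
                !(R || S): α-rule — add !R, !S.
                × closes — contains both S and !S.
          branch 1.1.2 (add R):
            ((R || S) == R): β-rule — branch into (R || S), R  //  !(R || S), !R.
              branch 1.1.2.1 (add (R || S), R):
                (R || S): β-rule — branch into R  //  S.
                  branch 1.1.2.1.1 (add R):
                    ○ open, literals {R=true, T=true}.
                  branch 1.1.2.1.2 (add S):
                    ○ open, literals {R=true, S=true, T=true}.
              branch 1.1.2.2 (add !(R || S), !R):
                × closes — contains both R and !R.
      branch 1.2 (add ((P || S) && (!R && U))):
        ((P || S) && (!R && U)): α-rule — add (P || S), (!R && U).
        (!R && U): α-rule — add !R, U.
        (!S -> R): β-rule — branch into !!S  //  R.
          branch 1.2.1 (add !!S):
            (P || S): β-rule — branch into P  //  S.
              branch 1.2.1.1 (add P):
                ○ open, literals {P=true, R=false, S=true, T=true, U=true}.
              branch 1.2.1.2 (add S):
                ○ open, literals {R=false, S=true, T=true, U=true}.
          branch 1.2.2 (add R):
            × closes — contains both R and !R.
  branch 2 (add !(((R || S) == R) || ((P || S) && (!R && U))), !(T && (!S -> R))):
    !(((R || S) == R) || ((P || S) && (!R && U))): α-rule — add !((R || S) == R), !((P || S) && (!R && U)).
    !(T && (!S -> R)): β-rule — branch into !T  //  !(!S -> R).
      branch 2.1 (add !T):
        !((R || S) == R): β-rule — branch into (R || S), !R  //  !(R || S), R.
          branch 2.1.1 (add (R || S), !R):
            !((P || S) && (!R && U)): β-rule — branch into !(P || S)  //  !(!R && U).
              branch 2.1.1.1 (add !(P || S)):
                !(P || S): α-rule — add !P, !S.
                (R || S): β-rule — branch into R  //  S.
                  branch 2.1.1.1.1 (add R):
                    × closes — contains both R and !R.
                  branch 2.1.1.1.2 (add S):
                    × closes — contains both S and !S.
              branch 2.1.1.2 (add !(!R && U)):
                (R || S): β-rule — branch into R  //  S.
                  branch 2.1.1.2.1 (add R):
                    × closes — contains both R and !R.
                  branch 2.1.1.2.2 (add S):
                    !(!R && U): β-rule — branch into !!R  //  !U.
                      branch 2.1.1.2.2.1 (add !!R):
                        × closes — contains both R and !R.
                      branch 2.1.1.2.2.2 (add !U):
                        ○ open, literals {R=false, S=true, T=false, U=false}.
          branch 2.1.2 (add !(R || S), R):
            !(R || S): α-rule — add !R, !S.
            × closes — contains both R and !R.
      branch 2.2 (add !(!S -> R)):
        !(!S -> R): α-rule — add !S, !R.
        !((R || S) == R): β-rule — branch into (R || S), !R  //  !(R || S), R.
          branch 2.2.1 (add (R || S), !R):
            !((P || S) && (!R && U)): β-rule — branch into !(P || S)  //  !(!R && U).
              branch 2.2.1.1 (add !(P || S)):
                !(P || S): α-rule — add !P, !S.
                (R || S): β-rule — branch into R  //  S.
                  branch 2.2.1.1.1 (add R):
                    × closes — contains both R and !R.
                  branch 2.2.1.1.2 (add S):
                    × closes — contains both S and !S.
              branch 2.2.1.2 (add !(!R && U)):
                (R || S): β-rule — branch into R  //  S.
                  branch 2.2.1.2.1 (add R):
                    × closes — contains both R and !R.
                  branch 2.2.1.2.2 (add S):
                    × closes — contains both S and !S.
          branch 2.2.2 (add !(R || S), R):
            × closes — contains both R and !R.
13 branches closed, 7 open.
Each open branch fixes some atoms; the unmentioned ones are free. Counting distinct full assignments: branch {R=true, S=true, T=true} (P, Q, U) contributes 8 new; branch {R=true, S=true, T=true} (P, Q, U) contributes 0 new; branch {R=true, T=true} (P, Q, S, U) contributes 8 new; branch {R=true, S=true, T=true} (P, Q, U) contributes 0 new; branch {P=true, R=false, S=true, T=true, U=true} (Q) contributes 2 new; branch {R=false, S=true, T=true, U=true} (P, Q) contributes 2 new; branch {R=false, S=true, T=false, U=false} (P, Q) contributes 4 new. Total: 24.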